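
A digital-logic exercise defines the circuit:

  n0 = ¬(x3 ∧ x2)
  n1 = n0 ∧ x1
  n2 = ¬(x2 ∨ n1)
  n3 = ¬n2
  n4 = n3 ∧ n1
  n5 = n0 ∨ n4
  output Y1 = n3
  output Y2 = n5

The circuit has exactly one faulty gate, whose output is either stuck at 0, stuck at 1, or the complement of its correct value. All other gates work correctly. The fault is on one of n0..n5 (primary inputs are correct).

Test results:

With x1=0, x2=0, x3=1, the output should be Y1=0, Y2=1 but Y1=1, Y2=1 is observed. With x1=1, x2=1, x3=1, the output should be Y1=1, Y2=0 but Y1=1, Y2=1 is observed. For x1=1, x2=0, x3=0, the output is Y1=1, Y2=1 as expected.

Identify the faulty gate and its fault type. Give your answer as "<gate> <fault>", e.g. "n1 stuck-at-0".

Fault-free values for test 1 (x1=0, x2=0, x3=1): n0=1, n1=0, n2=1, n3=0, n4=0, n5=1, giving Y1=0, Y2=1. Observed Y1=1, Y2=1.
Test 1: faults giving observed Y1=1, Y2=1 are {n1 stuck-at-1, n1 inverted output, n2 stuck-at-0, n2 inverted output, n3 stuck-at-1, n3 inverted output}.
Test 2 (x1=1, x2=1, x3=1): fault-free n0=0, n1=0, n2=0, n3=1, n4=0, n5=0 → Y1=1, Y2=0; observed Y1=1, Y2=1. Eliminates n2 stuck-at-0, n2 inverted output, n3 stuck-at-1, n3 inverted output.
Test 3 (x1=1, x2=0, x3=0): fault-free n0=1, n1=1, n2=0, n3=1, n4=1, n5=1 → Y1=1, Y2=1; observed Y1=1, Y2=1. Eliminates n1 inverted output.
Only n1 stuck-at-1 is consistent with every test.

n1 stuck-at-1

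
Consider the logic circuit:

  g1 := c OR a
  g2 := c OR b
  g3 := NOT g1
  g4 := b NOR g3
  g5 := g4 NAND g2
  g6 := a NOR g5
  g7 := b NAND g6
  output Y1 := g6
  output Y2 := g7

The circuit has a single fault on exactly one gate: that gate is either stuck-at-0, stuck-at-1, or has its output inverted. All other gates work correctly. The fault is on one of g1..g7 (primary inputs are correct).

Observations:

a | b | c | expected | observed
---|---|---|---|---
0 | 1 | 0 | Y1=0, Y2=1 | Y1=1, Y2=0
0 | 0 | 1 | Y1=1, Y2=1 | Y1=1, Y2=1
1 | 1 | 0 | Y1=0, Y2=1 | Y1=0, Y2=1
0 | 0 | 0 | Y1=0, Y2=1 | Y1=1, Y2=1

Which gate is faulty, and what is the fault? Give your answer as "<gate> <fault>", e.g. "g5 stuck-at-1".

Fault-free values for test 1 (a=0, b=1, c=0): g1=0, g2=1, g3=1, g4=0, g5=1, g6=0, g7=1, giving Y1=0, Y2=1. Observed Y1=1, Y2=0.
Test 1: faults giving observed Y1=1, Y2=0 are {g4 stuck-at-1, g4 inverted output, g5 stuck-at-0, g5 inverted output, g6 stuck-at-1, g6 inverted output}.
Test 2 (a=0, b=0, c=1): fault-free g1=1, g2=1, g3=0, g4=1, g5=0, g6=1, g7=1 → Y1=1, Y2=1; observed Y1=1, Y2=1. Eliminates g4 inverted output, g5 inverted output, g6 inverted output.
Test 3 (a=1, b=1, c=0): fault-free g1=1, g2=1, g3=0, g4=0, g5=1, g6=0, g7=1 → Y1=0, Y2=1; observed Y1=0, Y2=1. Eliminates g6 stuck-at-1.
Test 4 (a=0, b=0, c=0): fault-free g1=0, g2=0, g3=1, g4=0, g5=1, g6=0, g7=1 → Y1=0, Y2=1; observed Y1=1, Y2=1. Eliminates g4 stuck-at-1.
Only g5 stuck-at-0 is consistent with every test.

g5 stuck-at-0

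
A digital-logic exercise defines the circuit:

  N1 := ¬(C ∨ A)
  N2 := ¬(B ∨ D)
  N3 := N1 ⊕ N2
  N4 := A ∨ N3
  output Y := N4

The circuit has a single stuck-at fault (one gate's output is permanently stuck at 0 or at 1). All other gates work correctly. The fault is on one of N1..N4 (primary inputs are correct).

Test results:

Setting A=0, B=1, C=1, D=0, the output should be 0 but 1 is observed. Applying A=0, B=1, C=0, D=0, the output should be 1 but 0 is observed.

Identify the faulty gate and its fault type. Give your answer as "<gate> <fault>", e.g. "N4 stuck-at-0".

Fault-free values for test 1 (A=0, B=1, C=1, D=0): N1=0, N2=0, N3=0, N4=0, giving Y=0. Observed 1.
Test 1: faults giving observed 1 are {N1 stuck-at-1, N2 stuck-at-1, N3 stuck-at-1, N4 stuck-at-1}.
Test 2 (A=0, B=1, C=0, D=0): fault-free N1=1, N2=0, N3=1, N4=1 → 1; observed 0. Eliminates N1 stuck-at-1, N3 stuck-at-1, N4 stuck-at-1.
Only N2 stuck-at-1 is consistent with every test.

N2 stuck-at-1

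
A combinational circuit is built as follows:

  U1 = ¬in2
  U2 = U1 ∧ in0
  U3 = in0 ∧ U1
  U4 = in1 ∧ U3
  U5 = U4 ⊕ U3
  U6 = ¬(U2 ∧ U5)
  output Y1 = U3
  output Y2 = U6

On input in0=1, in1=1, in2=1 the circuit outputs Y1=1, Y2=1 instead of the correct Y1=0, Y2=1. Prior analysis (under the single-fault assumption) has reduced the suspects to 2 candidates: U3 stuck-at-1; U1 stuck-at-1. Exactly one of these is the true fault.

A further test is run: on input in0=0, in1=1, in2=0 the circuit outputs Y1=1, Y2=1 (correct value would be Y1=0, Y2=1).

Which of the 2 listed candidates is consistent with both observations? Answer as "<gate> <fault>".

Evaluate each candidate on input in0=0, in1=1, in2=0:
  U3 stuck-at-1: U1=1, U2=0, U3=1 [stuck-at-1], U4=1, U5=0, U6=1 → Y1=1, Y2=1 — matches
  U1 stuck-at-1: U1=1 [stuck-at-1], U2=0, U3=0, U4=0, U5=0, U6=1 → Y1=0, Y2=1 — eliminated
Only U3 stuck-at-1 reproduces the observed Y1=1, Y2=1.

U3 stuck-at-1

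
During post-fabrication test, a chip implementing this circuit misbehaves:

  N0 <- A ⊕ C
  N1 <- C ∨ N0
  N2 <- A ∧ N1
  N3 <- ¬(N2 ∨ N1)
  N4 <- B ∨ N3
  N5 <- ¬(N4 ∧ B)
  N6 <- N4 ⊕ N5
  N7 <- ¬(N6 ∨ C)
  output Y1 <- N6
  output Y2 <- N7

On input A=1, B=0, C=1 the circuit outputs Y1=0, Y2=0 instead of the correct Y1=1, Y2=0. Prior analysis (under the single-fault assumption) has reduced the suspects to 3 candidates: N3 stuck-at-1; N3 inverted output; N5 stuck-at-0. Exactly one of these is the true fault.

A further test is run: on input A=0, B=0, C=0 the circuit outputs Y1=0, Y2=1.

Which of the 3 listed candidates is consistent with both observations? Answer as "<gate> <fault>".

Evaluate each candidate on input A=0, B=0, C=0:
  N3 stuck-at-1: N0=0, N1=0, N2=0, N3=1 [stuck-at-1], N4=1, N5=1, N6=0, N7=1 → Y1=0, Y2=1 — matches
  N3 inverted output: N0=0, N1=0, N2=0, N3=0 [inverted output], N4=0, N5=1, N6=1, N7=0 → Y1=1, Y2=0 — eliminated
  N5 stuck-at-0: N0=0, N1=0, N2=0, N3=1, N4=1, N5=0 [stuck-at-0], N6=1, N7=0 → Y1=1, Y2=0 — eliminated
Only N3 stuck-at-1 reproduces the observed Y1=0, Y2=1.

N3 stuck-at-1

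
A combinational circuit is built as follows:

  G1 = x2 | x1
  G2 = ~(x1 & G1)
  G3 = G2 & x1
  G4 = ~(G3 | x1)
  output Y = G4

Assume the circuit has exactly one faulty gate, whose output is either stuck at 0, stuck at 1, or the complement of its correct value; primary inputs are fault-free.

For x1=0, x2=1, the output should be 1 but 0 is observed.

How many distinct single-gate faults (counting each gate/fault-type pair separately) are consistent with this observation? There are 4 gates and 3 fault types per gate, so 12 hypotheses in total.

Fault-free: G1=1, G2=1, G3=0, G4=1 → 1. Observed 0.
  G1 stuck-at-0: output 1 ✗
  G1 stuck-at-1: output 1 ✗
  G1 inverted output: output 1 ✗
  G2 stuck-at-0: output 1 ✗
  G2 stuck-at-1: output 1 ✗
  G2 inverted output: output 1 ✗
  G3 stuck-at-0: output 1 ✗
  G3 stuck-at-1: output 0 ✓
  G3 inverted output: output 0 ✓
  G4 stuck-at-0: output 0 ✓
  G4 stuck-at-1: output 1 ✗
  G4 inverted output: output 0 ✓
Consistent faults: {G3 stuck-at-1, G3 inverted output, G4 stuck-at-0, G4 inverted output} — 4 in all.

4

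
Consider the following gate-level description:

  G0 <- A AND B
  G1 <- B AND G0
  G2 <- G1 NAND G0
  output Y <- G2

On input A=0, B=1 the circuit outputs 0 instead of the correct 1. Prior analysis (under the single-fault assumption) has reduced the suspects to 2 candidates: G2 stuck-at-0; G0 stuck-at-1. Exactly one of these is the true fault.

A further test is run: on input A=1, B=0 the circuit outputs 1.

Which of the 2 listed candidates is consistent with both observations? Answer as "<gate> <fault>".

Evaluate each candidate on input A=1, B=0:
  G2 stuck-at-0: G0=0, G1=0, G2=0 [stuck-at-0] → 0 — eliminated
  G0 stuck-at-1: G0=1 [stuck-at-1], G1=0, G2=1 → 1 — matches
Only G0 stuck-at-1 reproduces the observed 1.

G0 stuck-at-1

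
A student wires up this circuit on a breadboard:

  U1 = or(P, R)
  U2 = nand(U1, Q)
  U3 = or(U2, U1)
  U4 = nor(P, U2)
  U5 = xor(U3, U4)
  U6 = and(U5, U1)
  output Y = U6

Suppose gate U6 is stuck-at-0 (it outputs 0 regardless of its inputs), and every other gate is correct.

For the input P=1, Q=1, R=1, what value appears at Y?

0

Propagate with U6 forced: U1=1, U2=0, U3=1, U4=0, U5=1, U6=0 [stuck-at-0].
So Y = 0. (Without the fault it would be 1.)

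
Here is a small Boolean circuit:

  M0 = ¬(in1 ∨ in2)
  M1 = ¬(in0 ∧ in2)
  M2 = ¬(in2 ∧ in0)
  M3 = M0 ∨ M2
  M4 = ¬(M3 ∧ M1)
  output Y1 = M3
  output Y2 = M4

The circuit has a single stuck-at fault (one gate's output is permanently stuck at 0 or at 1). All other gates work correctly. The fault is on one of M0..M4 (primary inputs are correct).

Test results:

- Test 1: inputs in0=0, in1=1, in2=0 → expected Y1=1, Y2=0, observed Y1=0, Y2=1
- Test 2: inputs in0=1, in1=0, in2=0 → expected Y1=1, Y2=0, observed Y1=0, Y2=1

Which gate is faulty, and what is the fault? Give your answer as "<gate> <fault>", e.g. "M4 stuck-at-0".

Fault-free values for test 1 (in0=0, in1=1, in2=0): M0=0, M1=1, M2=1, M3=1, M4=0, giving Y1=1, Y2=0. Observed Y1=0, Y2=1.
Test 1: faults giving observed Y1=0, Y2=1 are {M2 stuck-at-0, M3 stuck-at-0}.
Test 2 (in0=1, in1=0, in2=0): fault-free M0=1, M1=1, M2=1, M3=1, M4=0 → Y1=1, Y2=0; observed Y1=0, Y2=1. Eliminates M2 stuck-at-0.
Only M3 stuck-at-0 is consistent with every test.

M3 stuck-at-0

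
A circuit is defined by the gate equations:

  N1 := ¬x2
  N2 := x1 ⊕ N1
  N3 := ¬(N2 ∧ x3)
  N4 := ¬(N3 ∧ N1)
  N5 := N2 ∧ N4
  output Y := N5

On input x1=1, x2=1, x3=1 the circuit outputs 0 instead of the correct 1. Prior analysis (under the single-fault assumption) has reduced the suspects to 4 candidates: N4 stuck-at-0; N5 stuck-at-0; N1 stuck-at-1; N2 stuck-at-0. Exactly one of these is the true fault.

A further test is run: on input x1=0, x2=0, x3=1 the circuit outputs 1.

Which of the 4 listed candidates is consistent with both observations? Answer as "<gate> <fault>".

N1 stuck-at-1

Evaluate each candidate on input x1=0, x2=0, x3=1:
  N4 stuck-at-0: N1=1, N2=1, N3=0, N4=0 [stuck-at-0], N5=0 → 0 — eliminated
  N5 stuck-at-0: N1=1, N2=1, N3=0, N4=1, N5=0 [stuck-at-0] → 0 — eliminated
  N1 stuck-at-1: N1=1 [stuck-at-1], N2=1, N3=0, N4=1, N5=1 → 1 — matches
  N2 stuck-at-0: N1=1, N2=0 [stuck-at-0], N3=1, N4=0, N5=0 → 0 — eliminated
Only N1 stuck-at-1 reproduces the observed 1.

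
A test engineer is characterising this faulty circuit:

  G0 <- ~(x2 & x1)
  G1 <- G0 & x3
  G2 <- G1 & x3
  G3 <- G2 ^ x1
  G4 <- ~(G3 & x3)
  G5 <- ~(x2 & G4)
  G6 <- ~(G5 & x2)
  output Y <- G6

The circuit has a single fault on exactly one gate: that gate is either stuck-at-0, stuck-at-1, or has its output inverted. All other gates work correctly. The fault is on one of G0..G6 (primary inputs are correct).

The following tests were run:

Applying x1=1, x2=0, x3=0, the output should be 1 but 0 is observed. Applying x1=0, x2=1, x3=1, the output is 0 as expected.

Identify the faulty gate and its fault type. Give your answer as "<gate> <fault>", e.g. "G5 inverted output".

G6 stuck-at-0

Fault-free values for test 1 (x1=1, x2=0, x3=0): G0=1, G1=0, G2=0, G3=1, G4=1, G5=1, G6=1, giving Y=1. Observed 0.
Test 1: faults giving observed 0 are {G6 stuck-at-0, G6 inverted output}.
Test 2 (x1=0, x2=1, x3=1): fault-free G0=1, G1=1, G2=1, G3=1, G4=0, G5=1, G6=0 → 0; observed 0. Eliminates G6 inverted output.
Only G6 stuck-at-0 is consistent with every test.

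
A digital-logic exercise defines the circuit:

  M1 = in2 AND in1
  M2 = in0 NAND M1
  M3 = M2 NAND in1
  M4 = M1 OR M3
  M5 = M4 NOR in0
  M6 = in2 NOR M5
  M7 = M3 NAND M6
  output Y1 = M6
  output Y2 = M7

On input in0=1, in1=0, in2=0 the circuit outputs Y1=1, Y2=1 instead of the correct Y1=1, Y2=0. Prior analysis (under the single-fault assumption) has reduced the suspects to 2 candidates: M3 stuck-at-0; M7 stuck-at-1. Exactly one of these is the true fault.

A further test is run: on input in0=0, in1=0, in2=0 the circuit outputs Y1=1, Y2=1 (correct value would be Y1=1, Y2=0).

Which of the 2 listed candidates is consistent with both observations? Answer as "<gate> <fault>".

Evaluate each candidate on input in0=0, in1=0, in2=0:
  M3 stuck-at-0: M1=0, M2=1, M3=0 [stuck-at-0], M4=0, M5=1, M6=0, M7=1 → Y1=0, Y2=1 — eliminated
  M7 stuck-at-1: M1=0, M2=1, M3=1, M4=1, M5=0, M6=1, M7=1 [stuck-at-1] → Y1=1, Y2=1 — matches
Only M7 stuck-at-1 reproduces the observed Y1=1, Y2=1.

M7 stuck-at-1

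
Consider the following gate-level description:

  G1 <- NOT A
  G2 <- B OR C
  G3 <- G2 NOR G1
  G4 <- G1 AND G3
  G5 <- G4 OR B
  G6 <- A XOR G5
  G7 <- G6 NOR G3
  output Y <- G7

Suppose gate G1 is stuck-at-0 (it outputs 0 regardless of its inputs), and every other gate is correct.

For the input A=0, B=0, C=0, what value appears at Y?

Propagate with G1 forced: G1=0 [stuck-at-0], G2=0, G3=1, G4=0, G5=0, G6=0, G7=0.
So Y = 0. (Without the fault it would be 1.)

0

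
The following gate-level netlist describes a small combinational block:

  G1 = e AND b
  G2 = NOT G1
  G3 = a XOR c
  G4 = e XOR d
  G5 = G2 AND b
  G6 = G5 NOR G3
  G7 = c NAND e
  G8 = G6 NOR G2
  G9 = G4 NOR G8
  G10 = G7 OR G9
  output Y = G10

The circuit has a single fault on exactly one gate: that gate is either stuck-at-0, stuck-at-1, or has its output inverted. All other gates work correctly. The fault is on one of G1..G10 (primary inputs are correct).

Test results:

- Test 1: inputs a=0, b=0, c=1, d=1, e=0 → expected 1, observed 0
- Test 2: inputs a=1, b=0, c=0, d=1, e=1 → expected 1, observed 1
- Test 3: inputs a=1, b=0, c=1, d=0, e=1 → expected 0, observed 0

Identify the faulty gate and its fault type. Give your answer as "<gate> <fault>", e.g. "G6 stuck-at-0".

Fault-free values for test 1 (a=0, b=0, c=1, d=1, e=0): G1=0, G2=1, G3=1, G4=1, G5=0, G6=0, G7=1, G8=0, G9=0, G10=1, giving Y=1. Observed 0.
Test 1: faults giving observed 0 are {G7 stuck-at-0, G7 inverted output, G10 stuck-at-0, G10 inverted output}.
Test 2 (a=1, b=0, c=0, d=1, e=1): fault-free G1=0, G2=1, G3=1, G4=0, G5=0, G6=0, G7=1, G8=0, G9=1, G10=1 → 1; observed 1. Eliminates G10 stuck-at-0, G10 inverted output.
Test 3 (a=1, b=0, c=1, d=0, e=1): fault-free G1=0, G2=1, G3=0, G4=1, G5=0, G6=1, G7=0, G8=0, G9=0, G10=0 → 0; observed 0. Eliminates G7 inverted output.
Only G7 stuck-at-0 is consistent with every test.

G7 stuck-at-0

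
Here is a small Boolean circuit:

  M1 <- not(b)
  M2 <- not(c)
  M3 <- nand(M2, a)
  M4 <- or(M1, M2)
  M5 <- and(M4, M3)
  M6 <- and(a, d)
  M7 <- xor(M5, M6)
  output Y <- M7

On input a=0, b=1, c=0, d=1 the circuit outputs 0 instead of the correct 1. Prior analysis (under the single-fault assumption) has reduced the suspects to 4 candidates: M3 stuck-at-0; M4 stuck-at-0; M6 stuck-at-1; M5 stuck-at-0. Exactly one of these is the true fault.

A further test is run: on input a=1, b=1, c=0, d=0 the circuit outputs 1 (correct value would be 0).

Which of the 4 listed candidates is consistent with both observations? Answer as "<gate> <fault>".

M6 stuck-at-1

Evaluate each candidate on input a=1, b=1, c=0, d=0:
  M3 stuck-at-0: M1=0, M2=1, M3=0 [stuck-at-0], M4=1, M5=0, M6=0, M7=0 → 0 — eliminated
  M4 stuck-at-0: M1=0, M2=1, M3=0, M4=0 [stuck-at-0], M5=0, M6=0, M7=0 → 0 — eliminated
  M6 stuck-at-1: M1=0, M2=1, M3=0, M4=1, M5=0, M6=1 [stuck-at-1], M7=1 → 1 — matches
  M5 stuck-at-0: M1=0, M2=1, M3=0, M4=1, M5=0 [stuck-at-0], M6=0, M7=0 → 0 — eliminated
Only M6 stuck-at-1 reproduces the observed 1.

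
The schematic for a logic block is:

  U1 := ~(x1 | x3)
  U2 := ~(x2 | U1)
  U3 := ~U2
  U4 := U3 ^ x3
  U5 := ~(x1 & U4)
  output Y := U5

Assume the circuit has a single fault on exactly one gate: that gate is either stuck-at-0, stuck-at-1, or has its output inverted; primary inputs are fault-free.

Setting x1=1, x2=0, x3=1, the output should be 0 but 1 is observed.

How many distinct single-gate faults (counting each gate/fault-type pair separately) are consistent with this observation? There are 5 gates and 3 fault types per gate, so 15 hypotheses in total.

Fault-free: U1=0, U2=1, U3=0, U4=1, U5=0 → 0. Observed 1.
  U1: stuck-at-1, inverted output ✓; others ✗
  U2: stuck-at-0, inverted output ✓; others ✗
  U3: stuck-at-1, inverted output ✓; others ✗
  U4: stuck-at-0, inverted output ✓; others ✗
  U5: stuck-at-1, inverted output ✓; others ✗
Consistent faults: {U1 stuck-at-1, U1 inverted output, U2 stuck-at-0, U2 inverted output, U3 stuck-at-1, U3 inverted output, U4 stuck-at-0, U4 inverted output, U5 stuck-at-1, U5 inverted output} — 10 in all.

10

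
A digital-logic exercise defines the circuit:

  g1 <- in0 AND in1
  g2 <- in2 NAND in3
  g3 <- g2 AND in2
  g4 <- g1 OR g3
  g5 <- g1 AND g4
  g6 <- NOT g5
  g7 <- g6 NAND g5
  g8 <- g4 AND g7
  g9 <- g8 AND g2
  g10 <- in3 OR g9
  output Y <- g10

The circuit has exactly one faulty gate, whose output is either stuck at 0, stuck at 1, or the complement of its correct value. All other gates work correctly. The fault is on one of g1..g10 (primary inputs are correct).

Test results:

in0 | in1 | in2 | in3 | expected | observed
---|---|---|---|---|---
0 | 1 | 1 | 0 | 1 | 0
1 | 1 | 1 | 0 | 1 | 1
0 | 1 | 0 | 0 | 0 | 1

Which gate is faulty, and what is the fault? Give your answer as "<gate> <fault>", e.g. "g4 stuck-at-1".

Fault-free values for test 1 (in0=0, in1=1, in2=1, in3=0): g1=0, g2=1, g3=1, g4=1, g5=0, g6=1, g7=1, g8=1, g9=1, g10=1, giving Y=1. Observed 0.
Test 1: faults giving observed 0 are {g2 stuck-at-0, g2 inverted output, g3 stuck-at-0, g3 inverted output, g4 stuck-at-0, g4 inverted output, g7 stuck-at-0, g7 inverted output, g8 stuck-at-0, g8 inverted output, g9 stuck-at-0, g9 inverted output, g10 stuck-at-0, g10 inverted output}.
Test 2 (in0=1, in1=1, in2=1, in3=0): fault-free g1=1, g2=1, g3=1, g4=1, g5=1, g6=0, g7=1, g8=1, g9=1, g10=1 → 1; observed 1. Eliminates g2 stuck-at-0, g2 inverted output, g4 stuck-at-0, g4 inverted output, g7 stuck-at-0, g7 inverted output, g8 stuck-at-0, g8 inverted output, g9 stuck-at-0, g9 inverted output, g10 stuck-at-0, g10 inverted output.
Test 3 (in0=0, in1=1, in2=0, in3=0): fault-free g1=0, g2=1, g3=0, g4=0, g5=0, g6=1, g7=1, g8=0, g9=0, g10=0 → 0; observed 1. Eliminates g3 stuck-at-0.
Only g3 inverted output is consistent with every test.

g3 inverted output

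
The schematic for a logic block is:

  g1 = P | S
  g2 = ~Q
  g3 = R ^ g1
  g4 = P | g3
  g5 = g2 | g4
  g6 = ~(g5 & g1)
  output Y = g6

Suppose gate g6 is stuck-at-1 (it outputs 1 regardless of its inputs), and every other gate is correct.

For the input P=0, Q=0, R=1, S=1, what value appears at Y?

1

Propagate with g6 forced: g1=1, g2=1, g3=0, g4=0, g5=1, g6=1 [stuck-at-1].
So Y = 1. (Without the fault it would be 0.)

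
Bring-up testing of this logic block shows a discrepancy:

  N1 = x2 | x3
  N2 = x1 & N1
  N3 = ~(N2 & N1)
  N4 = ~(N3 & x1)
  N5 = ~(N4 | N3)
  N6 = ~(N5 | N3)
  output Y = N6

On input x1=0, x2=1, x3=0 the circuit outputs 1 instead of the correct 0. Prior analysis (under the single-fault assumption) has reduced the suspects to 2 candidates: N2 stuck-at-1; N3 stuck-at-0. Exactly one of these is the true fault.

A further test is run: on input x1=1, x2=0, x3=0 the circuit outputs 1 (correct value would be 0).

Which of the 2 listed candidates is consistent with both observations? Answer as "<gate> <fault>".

N3 stuck-at-0

Evaluate each candidate on input x1=1, x2=0, x3=0:
  N2 stuck-at-1: N1=0, N2=1 [stuck-at-1], N3=1, N4=0, N5=0, N6=0 → 0 — eliminated
  N3 stuck-at-0: N1=0, N2=0, N3=0 [stuck-at-0], N4=1, N5=0, N6=1 → 1 — matches
Only N3 stuck-at-0 reproduces the observed 1.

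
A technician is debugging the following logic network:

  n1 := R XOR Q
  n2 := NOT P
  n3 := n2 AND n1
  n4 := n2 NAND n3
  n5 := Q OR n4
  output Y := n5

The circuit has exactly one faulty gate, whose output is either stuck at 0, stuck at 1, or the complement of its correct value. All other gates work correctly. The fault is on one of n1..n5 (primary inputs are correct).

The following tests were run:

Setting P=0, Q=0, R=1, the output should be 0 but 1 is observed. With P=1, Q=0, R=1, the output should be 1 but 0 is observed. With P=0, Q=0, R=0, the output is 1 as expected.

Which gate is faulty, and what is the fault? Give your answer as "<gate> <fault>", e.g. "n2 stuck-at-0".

Fault-free values for test 1 (P=0, Q=0, R=1): n1=1, n2=1, n3=1, n4=0, n5=0, giving Y=0. Observed 1.
Test 1: faults giving observed 1 are {n1 stuck-at-0, n1 inverted output, n2 stuck-at-0, n2 inverted output, n3 stuck-at-0, n3 inverted output, n4 stuck-at-1, n4 inverted output, n5 stuck-at-1, n5 inverted output}.
Test 2 (P=1, Q=0, R=1): fault-free n1=1, n2=0, n3=0, n4=1, n5=1 → 1; observed 0. Eliminates n1 stuck-at-0, n1 inverted output, n2 stuck-at-0, n3 stuck-at-0, n3 inverted output, n4 stuck-at-1, n5 stuck-at-1.
Test 3 (P=0, Q=0, R=0): fault-free n1=0, n2=1, n3=0, n4=1, n5=1 → 1; observed 1. Eliminates n4 inverted output, n5 inverted output.
Only n2 inverted output is consistent with every test.

n2 inverted output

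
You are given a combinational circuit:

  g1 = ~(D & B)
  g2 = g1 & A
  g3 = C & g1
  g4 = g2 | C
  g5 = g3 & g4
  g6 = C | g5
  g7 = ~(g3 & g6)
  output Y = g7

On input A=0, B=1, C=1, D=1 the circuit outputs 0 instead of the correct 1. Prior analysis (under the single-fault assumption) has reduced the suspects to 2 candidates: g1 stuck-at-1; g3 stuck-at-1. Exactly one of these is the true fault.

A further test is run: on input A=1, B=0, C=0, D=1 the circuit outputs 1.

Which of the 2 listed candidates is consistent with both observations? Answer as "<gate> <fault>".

Evaluate each candidate on input A=1, B=0, C=0, D=1:
  g1 stuck-at-1: g1=1 [stuck-at-1], g2=1, g3=0, g4=1, g5=0, g6=0, g7=1 → 1 — matches
  g3 stuck-at-1: g1=1, g2=1, g3=1 [stuck-at-1], g4=1, g5=1, g6=1, g7=0 → 0 — eliminated
Only g1 stuck-at-1 reproduces the observed 1.

g1 stuck-at-1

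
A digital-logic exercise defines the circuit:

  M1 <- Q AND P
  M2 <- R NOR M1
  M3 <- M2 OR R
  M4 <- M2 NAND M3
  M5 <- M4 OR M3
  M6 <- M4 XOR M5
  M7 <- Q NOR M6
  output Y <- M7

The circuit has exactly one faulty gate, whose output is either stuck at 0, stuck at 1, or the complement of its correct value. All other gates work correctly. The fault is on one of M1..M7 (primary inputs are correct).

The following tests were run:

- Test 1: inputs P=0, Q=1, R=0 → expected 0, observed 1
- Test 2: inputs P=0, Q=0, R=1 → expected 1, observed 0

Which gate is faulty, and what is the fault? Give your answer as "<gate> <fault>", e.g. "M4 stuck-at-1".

Fault-free values for test 1 (P=0, Q=1, R=0): M1=0, M2=1, M3=1, M4=0, M5=1, M6=1, M7=0, giving Y=0. Observed 1.
Test 1: faults giving observed 1 are {M7 stuck-at-1, M7 inverted output}.
Test 2 (P=0, Q=0, R=1): fault-free M1=0, M2=0, M3=1, M4=1, M5=1, M6=0, M7=1 → 1; observed 0. Eliminates M7 stuck-at-1.
Only M7 inverted output is consistent with every test.

M7 inverted output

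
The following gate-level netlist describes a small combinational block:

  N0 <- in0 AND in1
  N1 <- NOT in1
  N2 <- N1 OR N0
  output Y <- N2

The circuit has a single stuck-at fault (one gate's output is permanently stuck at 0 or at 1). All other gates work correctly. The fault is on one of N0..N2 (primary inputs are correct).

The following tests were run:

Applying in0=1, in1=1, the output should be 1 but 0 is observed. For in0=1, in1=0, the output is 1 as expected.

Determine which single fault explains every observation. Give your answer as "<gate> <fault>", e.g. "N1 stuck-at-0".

N0 stuck-at-0

Fault-free values for test 1 (in0=1, in1=1): N0=1, N1=0, N2=1, giving Y=1. Observed 0.
Test 1: faults giving observed 0 are {N0 stuck-at-0, N2 stuck-at-0}.
Test 2 (in0=1, in1=0): fault-free N0=0, N1=1, N2=1 → 1; observed 1. Eliminates N2 stuck-at-0.
Only N0 stuck-at-0 is consistent with every test.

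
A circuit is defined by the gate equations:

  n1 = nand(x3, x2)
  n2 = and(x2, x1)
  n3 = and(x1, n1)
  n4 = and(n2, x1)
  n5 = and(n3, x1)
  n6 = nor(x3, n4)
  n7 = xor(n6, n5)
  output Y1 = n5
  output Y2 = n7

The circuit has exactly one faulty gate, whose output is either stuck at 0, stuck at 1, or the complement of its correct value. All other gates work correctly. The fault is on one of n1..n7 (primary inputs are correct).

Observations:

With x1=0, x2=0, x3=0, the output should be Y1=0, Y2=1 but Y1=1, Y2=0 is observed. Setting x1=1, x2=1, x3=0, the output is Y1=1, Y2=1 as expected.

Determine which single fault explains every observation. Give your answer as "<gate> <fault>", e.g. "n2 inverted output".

Fault-free values for test 1 (x1=0, x2=0, x3=0): n1=1, n2=0, n3=0, n4=0, n5=0, n6=1, n7=1, giving Y1=0, Y2=1. Observed Y1=1, Y2=0.
Test 1: faults giving observed Y1=1, Y2=0 are {n5 stuck-at-1, n5 inverted output}.
Test 2 (x1=1, x2=1, x3=0): fault-free n1=1, n2=1, n3=1, n4=1, n5=1, n6=0, n7=1 → Y1=1, Y2=1; observed Y1=1, Y2=1. Eliminates n5 inverted output.
Only n5 stuck-at-1 is consistent with every test.

n5 stuck-at-1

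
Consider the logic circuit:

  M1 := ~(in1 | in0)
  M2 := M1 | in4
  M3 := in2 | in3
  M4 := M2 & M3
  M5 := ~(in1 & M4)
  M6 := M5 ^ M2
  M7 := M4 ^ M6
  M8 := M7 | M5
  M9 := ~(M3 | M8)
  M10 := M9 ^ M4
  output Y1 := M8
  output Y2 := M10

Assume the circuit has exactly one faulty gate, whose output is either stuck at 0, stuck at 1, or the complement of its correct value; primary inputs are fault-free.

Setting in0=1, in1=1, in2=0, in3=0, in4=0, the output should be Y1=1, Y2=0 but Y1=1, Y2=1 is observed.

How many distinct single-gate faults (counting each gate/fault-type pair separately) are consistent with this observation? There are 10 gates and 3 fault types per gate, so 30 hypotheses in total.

Fault-free: M1=0, M2=0, M3=0, M4=0, M5=1, M6=1, M7=1, M8=1, M9=0, M10=0 → Y1=1, Y2=0. Observed Y1=1, Y2=1.
  M1: none of the 3 fault types match ✗
  M2: none of the 3 fault types match ✗
  M3: none of the 3 fault types match ✗
  M4: stuck-at-1, inverted output ✓; others ✗
  M5: none of the 3 fault types match ✗
  M6: none of the 3 fault types match ✗
  M7: none of the 3 fault types match ✗
  M8: none of the 3 fault types match ✗
  M9: stuck-at-1, inverted output ✓; others ✗
  M10: stuck-at-1, inverted output ✓; others ✗
Consistent faults: {M4 stuck-at-1, M4 inverted output, M9 stuck-at-1, M9 inverted output, M10 stuck-at-1, M10 inverted output} — 6 in all.

6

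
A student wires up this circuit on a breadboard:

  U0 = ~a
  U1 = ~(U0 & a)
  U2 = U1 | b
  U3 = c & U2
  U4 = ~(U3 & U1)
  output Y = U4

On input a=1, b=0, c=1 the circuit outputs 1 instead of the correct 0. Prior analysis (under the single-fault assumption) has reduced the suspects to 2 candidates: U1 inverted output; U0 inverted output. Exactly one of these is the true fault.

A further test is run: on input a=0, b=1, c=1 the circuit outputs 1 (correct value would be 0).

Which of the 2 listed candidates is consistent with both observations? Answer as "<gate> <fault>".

Evaluate each candidate on input a=0, b=1, c=1:
  U1 inverted output: U0=1, U1=0 [inverted output], U2=1, U3=1, U4=1 → 1 — matches
  U0 inverted output: U0=0 [inverted output], U1=1, U2=1, U3=1, U4=0 → 0 — eliminated
Only U1 inverted output reproduces the observed 1.

U1 inverted output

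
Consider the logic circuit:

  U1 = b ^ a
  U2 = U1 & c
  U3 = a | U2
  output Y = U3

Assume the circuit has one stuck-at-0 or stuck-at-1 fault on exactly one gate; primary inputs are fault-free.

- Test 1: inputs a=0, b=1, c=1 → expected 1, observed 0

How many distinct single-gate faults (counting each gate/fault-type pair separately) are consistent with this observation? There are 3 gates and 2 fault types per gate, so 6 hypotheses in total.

Fault-free: U1=1, U2=1, U3=1 → 1. Observed 0.
  U1 stuck-at-0: output 0 ✓
  U1 stuck-at-1: output 1 ✗
  U2 stuck-at-0: output 0 ✓
  U2 stuck-at-1: output 1 ✗
  U3 stuck-at-0: output 0 ✓
  U3 stuck-at-1: output 1 ✗
Consistent faults: {U1 stuck-at-0, U2 stuck-at-0, U3 stuck-at-0} — 3 in all.

3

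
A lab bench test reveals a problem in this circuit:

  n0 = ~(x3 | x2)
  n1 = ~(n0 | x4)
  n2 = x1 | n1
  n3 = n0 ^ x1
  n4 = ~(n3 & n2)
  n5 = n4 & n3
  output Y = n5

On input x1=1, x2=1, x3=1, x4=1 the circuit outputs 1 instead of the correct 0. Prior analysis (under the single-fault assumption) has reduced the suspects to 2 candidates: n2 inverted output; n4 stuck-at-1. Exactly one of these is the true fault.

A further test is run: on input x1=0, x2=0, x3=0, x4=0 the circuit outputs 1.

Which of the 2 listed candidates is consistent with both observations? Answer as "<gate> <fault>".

Evaluate each candidate on input x1=0, x2=0, x3=0, x4=0:
  n2 inverted output: n0=1, n1=0, n2=1 [inverted output], n3=1, n4=0, n5=0 → 0 — eliminated
  n4 stuck-at-1: n0=1, n1=0, n2=0, n3=1, n4=1 [stuck-at-1], n5=1 → 1 — matches
Only n4 stuck-at-1 reproduces the observed 1.

n4 stuck-at-1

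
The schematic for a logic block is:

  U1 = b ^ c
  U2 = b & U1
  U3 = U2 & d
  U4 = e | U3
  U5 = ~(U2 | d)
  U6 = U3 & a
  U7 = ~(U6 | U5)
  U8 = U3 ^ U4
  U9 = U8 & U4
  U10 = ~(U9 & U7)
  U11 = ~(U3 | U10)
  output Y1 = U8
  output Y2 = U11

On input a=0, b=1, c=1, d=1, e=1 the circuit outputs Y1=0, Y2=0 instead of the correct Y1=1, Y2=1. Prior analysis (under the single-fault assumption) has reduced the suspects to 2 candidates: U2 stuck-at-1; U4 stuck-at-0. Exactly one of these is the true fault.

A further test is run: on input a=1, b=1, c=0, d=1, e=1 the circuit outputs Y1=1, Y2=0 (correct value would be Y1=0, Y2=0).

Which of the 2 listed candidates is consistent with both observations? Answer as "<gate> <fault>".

Evaluate each candidate on input a=1, b=1, c=0, d=1, e=1:
  U2 stuck-at-1: U1=1, U2=1 [stuck-at-1], U3=1, U4=1, U5=0, U6=1, U7=0, U8=0, U9=0, U10=1, U11=0 → Y1=0, Y2=0 — eliminated
  U4 stuck-at-0: U1=1, U2=1, U3=1, U4=0 [stuck-at-0], U5=0, U6=1, U7=0, U8=1, U9=0, U10=1, U11=0 → Y1=1, Y2=0 — matches
Only U4 stuck-at-0 reproduces the observed Y1=1, Y2=0.

U4 stuck-at-0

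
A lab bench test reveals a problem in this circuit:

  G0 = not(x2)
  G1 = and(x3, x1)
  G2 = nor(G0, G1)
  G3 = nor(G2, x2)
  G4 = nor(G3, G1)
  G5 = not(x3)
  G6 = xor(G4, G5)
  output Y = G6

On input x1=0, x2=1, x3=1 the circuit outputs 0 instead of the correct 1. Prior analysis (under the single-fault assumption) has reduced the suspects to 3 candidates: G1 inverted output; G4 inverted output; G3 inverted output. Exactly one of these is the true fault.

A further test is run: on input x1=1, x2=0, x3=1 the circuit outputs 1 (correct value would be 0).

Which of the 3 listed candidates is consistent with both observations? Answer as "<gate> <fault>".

Evaluate each candidate on input x1=1, x2=0, x3=1:
  G1 inverted output: G0=1, G1=0 [inverted output], G2=0, G3=1, G4=0, G5=0, G6=0 → 0 — eliminated
  G4 inverted output: G0=1, G1=1, G2=0, G3=1, G4=1 [inverted output], G5=0, G6=1 → 1 — matches
  G3 inverted output: G0=1, G1=1, G2=0, G3=0 [inverted output], G4=0, G5=0, G6=0 → 0 — eliminated
Only G4 inverted output reproduces the observed 1.

G4 inverted output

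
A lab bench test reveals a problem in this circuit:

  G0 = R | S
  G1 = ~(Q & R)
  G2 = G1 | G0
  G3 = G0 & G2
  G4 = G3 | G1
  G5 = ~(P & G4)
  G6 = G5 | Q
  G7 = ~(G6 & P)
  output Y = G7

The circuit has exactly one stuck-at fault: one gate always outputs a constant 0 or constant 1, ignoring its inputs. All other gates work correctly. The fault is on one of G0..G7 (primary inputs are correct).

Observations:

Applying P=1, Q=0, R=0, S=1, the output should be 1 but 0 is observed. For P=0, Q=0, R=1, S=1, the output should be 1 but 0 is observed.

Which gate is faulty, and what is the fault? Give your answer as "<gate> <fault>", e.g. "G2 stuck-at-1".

Fault-free values for test 1 (P=1, Q=0, R=0, S=1): G0=1, G1=1, G2=1, G3=1, G4=1, G5=0, G6=0, G7=1, giving Y=1. Observed 0.
Test 1: faults giving observed 0 are {G4 stuck-at-0, G5 stuck-at-1, G6 stuck-at-1, G7 stuck-at-0}.
Test 2 (P=0, Q=0, R=1, S=1): fault-free G0=1, G1=1, G2=1, G3=1, G4=1, G5=1, G6=1, G7=1 → 1; observed 0. Eliminates G4 stuck-at-0, G5 stuck-at-1, G6 stuck-at-1.
Only G7 stuck-at-0 is consistent with every test.

G7 stuck-at-0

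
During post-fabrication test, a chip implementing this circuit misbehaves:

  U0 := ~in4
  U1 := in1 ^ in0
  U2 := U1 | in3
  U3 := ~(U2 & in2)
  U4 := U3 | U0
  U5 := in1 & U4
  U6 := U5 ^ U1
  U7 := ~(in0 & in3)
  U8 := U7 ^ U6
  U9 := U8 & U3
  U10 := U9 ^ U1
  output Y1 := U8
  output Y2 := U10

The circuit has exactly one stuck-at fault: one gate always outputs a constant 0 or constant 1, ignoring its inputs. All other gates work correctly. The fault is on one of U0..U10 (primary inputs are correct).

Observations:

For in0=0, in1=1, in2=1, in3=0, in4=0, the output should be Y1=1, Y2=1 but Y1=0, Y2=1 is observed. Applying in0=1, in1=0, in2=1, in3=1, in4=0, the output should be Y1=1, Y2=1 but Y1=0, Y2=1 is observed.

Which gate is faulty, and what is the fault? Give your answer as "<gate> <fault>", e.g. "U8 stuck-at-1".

Fault-free values for test 1 (in0=0, in1=1, in2=1, in3=0, in4=0): U0=1, U1=1, U2=1, U3=0, U4=1, U5=1, U6=0, U7=1, U8=1, U9=0, U10=1, giving Y1=1, Y2=1. Observed Y1=0, Y2=1.
Test 1: faults giving observed Y1=0, Y2=1 are {U0 stuck-at-0, U4 stuck-at-0, U5 stuck-at-0, U6 stuck-at-1, U7 stuck-at-0, U8 stuck-at-0}.
Test 2 (in0=1, in1=0, in2=1, in3=1, in4=0): fault-free U0=1, U1=1, U2=1, U3=0, U4=1, U5=0, U6=1, U7=0, U8=1, U9=0, U10=1 → Y1=1, Y2=1; observed Y1=0, Y2=1. Eliminates U0 stuck-at-0, U4 stuck-at-0, U5 stuck-at-0, U6 stuck-at-1, U7 stuck-at-0.
Only U8 stuck-at-0 is consistent with every test.

U8 stuck-at-0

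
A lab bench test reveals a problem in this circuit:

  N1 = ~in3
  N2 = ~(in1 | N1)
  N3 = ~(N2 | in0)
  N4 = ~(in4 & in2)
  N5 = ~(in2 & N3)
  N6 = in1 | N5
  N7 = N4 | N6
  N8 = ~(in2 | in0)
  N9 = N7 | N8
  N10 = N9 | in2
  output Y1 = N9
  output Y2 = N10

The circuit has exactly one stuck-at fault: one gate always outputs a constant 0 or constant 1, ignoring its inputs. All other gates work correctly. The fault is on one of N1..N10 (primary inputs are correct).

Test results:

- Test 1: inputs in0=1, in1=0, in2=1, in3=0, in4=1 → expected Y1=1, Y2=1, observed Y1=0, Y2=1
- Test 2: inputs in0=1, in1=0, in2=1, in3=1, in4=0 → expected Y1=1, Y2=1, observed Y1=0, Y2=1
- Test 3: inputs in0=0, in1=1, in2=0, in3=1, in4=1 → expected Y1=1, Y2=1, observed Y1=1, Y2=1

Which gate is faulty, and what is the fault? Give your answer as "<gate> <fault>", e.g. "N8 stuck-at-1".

N7 stuck-at-0

Fault-free values for test 1 (in0=1, in1=0, in2=1, in3=0, in4=1): N1=1, N2=0, N3=0, N4=0, N5=1, N6=1, N7=1, N8=0, N9=1, N10=1, giving Y1=1, Y2=1. Observed Y1=0, Y2=1.
Test 1: faults giving observed Y1=0, Y2=1 are {N3 stuck-at-1, N5 stuck-at-0, N6 stuck-at-0, N7 stuck-at-0, N9 stuck-at-0}.
Test 2 (in0=1, in1=0, in2=1, in3=1, in4=0): fault-free N1=0, N2=1, N3=0, N4=1, N5=1, N6=1, N7=1, N8=0, N9=1, N10=1 → Y1=1, Y2=1; observed Y1=0, Y2=1. Eliminates N3 stuck-at-1, N5 stuck-at-0, N6 stuck-at-0.
Test 3 (in0=0, in1=1, in2=0, in3=1, in4=1): fault-free N1=0, N2=0, N3=1, N4=1, N5=1, N6=1, N7=1, N8=1, N9=1, N10=1 → Y1=1, Y2=1; observed Y1=1, Y2=1. Eliminates N9 stuck-at-0.
Only N7 stuck-at-0 is consistent with every test.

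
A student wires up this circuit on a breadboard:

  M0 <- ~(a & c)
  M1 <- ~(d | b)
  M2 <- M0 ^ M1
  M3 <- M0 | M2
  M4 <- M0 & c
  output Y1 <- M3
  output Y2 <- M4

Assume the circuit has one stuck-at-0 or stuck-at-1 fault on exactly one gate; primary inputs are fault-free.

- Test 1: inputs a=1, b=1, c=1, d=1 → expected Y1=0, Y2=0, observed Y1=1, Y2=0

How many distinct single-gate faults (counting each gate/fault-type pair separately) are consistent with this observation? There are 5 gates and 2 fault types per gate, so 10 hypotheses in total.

Fault-free: M0=0, M1=0, M2=0, M3=0, M4=0 → Y1=0, Y2=0. Observed Y1=1, Y2=0.
  M0 stuck-at-0: output Y1=0, Y2=0 ✗
  M0 stuck-at-1: output Y1=1, Y2=1 ✗
  M1 stuck-at-0: output Y1=0, Y2=0 ✗
  M1 stuck-at-1: output Y1=1, Y2=0 ✓
  M2 stuck-at-0: output Y1=0, Y2=0 ✗
  M2 stuck-at-1: output Y1=1, Y2=0 ✓
  M3 stuck-at-0: output Y1=0, Y2=0 ✗
  M3 stuck-at-1: output Y1=1, Y2=0 ✓
  M4 stuck-at-0: output Y1=0, Y2=0 ✗
  M4 stuck-at-1: output Y1=0, Y2=1 ✗
Consistent faults: {M1 stuck-at-1, M2 stuck-at-1, M3 stuck-at-1} — 3 in all.

3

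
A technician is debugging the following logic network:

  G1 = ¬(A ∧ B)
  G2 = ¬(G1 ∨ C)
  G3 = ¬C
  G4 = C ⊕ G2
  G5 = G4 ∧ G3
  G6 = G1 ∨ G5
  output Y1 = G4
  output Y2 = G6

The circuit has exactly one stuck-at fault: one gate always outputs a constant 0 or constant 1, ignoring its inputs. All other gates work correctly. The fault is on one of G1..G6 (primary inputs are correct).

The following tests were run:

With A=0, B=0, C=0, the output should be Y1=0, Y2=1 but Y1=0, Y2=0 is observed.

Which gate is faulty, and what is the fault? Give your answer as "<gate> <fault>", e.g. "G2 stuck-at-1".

Fault-free values for test 1 (A=0, B=0, C=0): G1=1, G2=0, G3=1, G4=0, G5=0, G6=1, giving Y1=0, Y2=1. Observed Y1=0, Y2=0.
Test 1: faults giving observed Y1=0, Y2=0 are {G6 stuck-at-0}.
Only G6 stuck-at-0 is consistent with every test.

G6 stuck-at-0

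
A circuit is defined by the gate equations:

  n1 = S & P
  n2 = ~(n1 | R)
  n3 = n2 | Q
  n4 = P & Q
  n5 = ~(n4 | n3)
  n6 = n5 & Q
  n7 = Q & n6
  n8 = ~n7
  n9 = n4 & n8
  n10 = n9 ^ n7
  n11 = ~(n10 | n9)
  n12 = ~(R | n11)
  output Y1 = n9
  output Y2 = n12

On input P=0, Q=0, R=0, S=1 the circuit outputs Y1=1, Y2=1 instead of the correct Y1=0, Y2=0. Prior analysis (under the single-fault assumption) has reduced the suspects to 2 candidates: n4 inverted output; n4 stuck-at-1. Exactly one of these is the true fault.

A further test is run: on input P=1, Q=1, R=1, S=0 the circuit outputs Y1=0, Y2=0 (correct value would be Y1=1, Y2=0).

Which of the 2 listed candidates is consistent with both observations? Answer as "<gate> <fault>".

n4 inverted output

Evaluate each candidate on input P=1, Q=1, R=1, S=0:
  n4 inverted output: n1=0, n2=0, n3=1, n4=0 [inverted output], n5=0, n6=0, n7=0, n8=1, n9=0, n10=0, n11=1, n12=0 → Y1=0, Y2=0 — matches
  n4 stuck-at-1: n1=0, n2=0, n3=1, n4=1 [stuck-at-1], n5=0, n6=0, n7=0, n8=1, n9=1, n10=1, n11=0, n12=0 → Y1=1, Y2=0 — eliminated
Only n4 inverted output reproduces the observed Y1=0, Y2=0.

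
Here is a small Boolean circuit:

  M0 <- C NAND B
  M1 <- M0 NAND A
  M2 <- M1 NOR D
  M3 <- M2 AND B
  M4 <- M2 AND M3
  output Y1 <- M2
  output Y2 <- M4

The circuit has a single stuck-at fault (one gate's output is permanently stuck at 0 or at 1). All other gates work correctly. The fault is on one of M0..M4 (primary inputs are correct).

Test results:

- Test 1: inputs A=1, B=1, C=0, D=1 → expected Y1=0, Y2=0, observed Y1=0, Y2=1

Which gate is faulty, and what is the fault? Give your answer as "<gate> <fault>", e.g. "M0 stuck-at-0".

M4 stuck-at-1

Fault-free values for test 1 (A=1, B=1, C=0, D=1): M0=1, M1=0, M2=0, M3=0, M4=0, giving Y1=0, Y2=0. Observed Y1=0, Y2=1.
Test 1: faults giving observed Y1=0, Y2=1 are {M4 stuck-at-1}.
Only M4 stuck-at-1 is consistent with every test.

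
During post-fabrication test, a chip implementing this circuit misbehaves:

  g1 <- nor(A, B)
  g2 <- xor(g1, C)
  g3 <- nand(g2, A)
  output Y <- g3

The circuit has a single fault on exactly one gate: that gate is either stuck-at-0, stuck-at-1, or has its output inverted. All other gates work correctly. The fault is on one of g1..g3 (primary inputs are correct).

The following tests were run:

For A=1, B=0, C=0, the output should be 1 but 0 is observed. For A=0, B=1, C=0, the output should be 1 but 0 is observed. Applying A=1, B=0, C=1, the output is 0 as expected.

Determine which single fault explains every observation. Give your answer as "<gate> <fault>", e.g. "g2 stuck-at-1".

g3 stuck-at-0

Fault-free values for test 1 (A=1, B=0, C=0): g1=0, g2=0, g3=1, giving Y=1. Observed 0.
Test 1: faults giving observed 0 are {g1 stuck-at-1, g1 inverted output, g2 stuck-at-1, g2 inverted output, g3 stuck-at-0, g3 inverted output}.
Test 2 (A=0, B=1, C=0): fault-free g1=0, g2=0, g3=1 → 1; observed 0. Eliminates g1 stuck-at-1, g1 inverted output, g2 stuck-at-1, g2 inverted output.
Test 3 (A=1, B=0, C=1): fault-free g1=0, g2=1, g3=0 → 0; observed 0. Eliminates g3 inverted output.
Only g3 stuck-at-0 is consistent with every test.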